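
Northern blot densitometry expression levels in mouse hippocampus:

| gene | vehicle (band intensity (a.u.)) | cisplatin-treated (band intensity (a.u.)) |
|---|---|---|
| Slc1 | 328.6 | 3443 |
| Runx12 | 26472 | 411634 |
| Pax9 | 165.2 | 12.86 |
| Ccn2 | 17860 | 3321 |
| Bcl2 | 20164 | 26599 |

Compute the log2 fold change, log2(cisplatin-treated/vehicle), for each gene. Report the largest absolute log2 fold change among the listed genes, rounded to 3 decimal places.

3.959

log2(3443/328.6) = 3.389  (Slc1)
log2(411634/26472) = 3.959  (Runx12)
log2(12.86/165.2) = -3.683  (Pax9)
log2(3321/17860) = -2.427  (Ccn2)
log2(26599/20164) = 0.400  (Bcl2)
The largest magnitude belongs to Runx12.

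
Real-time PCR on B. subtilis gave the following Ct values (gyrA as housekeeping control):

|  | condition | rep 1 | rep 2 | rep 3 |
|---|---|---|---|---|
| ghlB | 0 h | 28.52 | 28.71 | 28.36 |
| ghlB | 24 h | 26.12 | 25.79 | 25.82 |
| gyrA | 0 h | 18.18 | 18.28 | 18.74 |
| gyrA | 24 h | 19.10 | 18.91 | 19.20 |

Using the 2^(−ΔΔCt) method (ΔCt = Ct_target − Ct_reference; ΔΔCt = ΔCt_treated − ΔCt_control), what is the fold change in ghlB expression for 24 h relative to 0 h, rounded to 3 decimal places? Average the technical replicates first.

9.781

Mean Ct: ghlB 0 h 28.530; ghlB 24 h 25.910; gyrA 0 h 18.400; gyrA 24 h 19.070
ΔCt(0 h) = 28.530 − 18.400 = 10.130
ΔCt(24 h) = 25.910 − 19.070 = 6.840
ΔΔCt = 6.840 − 10.130 = -3.290
Fold change = 2^(−(-3.290)) = 2^3.290 = 9.7811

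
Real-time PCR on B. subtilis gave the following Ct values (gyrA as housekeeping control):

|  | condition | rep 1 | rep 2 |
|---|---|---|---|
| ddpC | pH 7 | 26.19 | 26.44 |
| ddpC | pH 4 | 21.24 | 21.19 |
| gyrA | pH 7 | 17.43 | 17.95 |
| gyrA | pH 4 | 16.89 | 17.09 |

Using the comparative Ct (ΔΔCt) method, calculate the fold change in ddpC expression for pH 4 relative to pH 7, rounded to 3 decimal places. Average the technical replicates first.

21.112

Mean Ct: ddpC pH 7 26.315; ddpC pH 4 21.215; gyrA pH 7 17.690; gyrA pH 4 16.990
ΔCt(pH 7) = 26.315 − 17.690 = 8.625
ΔCt(pH 4) = 21.215 − 16.990 = 4.225
ΔΔCt = 4.225 − 8.625 = -4.400
Fold change = 2^(−(-4.400)) = 2^4.400 = 21.1121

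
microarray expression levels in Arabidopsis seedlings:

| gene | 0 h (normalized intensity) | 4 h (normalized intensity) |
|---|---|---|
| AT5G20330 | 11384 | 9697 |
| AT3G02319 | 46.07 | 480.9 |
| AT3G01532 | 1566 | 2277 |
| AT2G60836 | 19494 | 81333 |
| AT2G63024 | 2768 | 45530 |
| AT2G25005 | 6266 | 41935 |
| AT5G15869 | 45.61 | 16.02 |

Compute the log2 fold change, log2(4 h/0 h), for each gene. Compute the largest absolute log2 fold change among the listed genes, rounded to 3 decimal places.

4.040

log2(9697/11384) = -0.231  (AT5G20330)
log2(480.9/46.07) = 3.384  (AT3G02319)
log2(2277/1566) = 0.540  (AT3G01532)
log2(81333/19494) = 2.061  (AT2G60836)
log2(45530/2768) = 4.040  (AT2G63024)
log2(41935/6266) = 2.743  (AT2G25005)
log2(16.02/45.61) = -1.509  (AT5G15869)
The largest magnitude belongs to AT2G63024.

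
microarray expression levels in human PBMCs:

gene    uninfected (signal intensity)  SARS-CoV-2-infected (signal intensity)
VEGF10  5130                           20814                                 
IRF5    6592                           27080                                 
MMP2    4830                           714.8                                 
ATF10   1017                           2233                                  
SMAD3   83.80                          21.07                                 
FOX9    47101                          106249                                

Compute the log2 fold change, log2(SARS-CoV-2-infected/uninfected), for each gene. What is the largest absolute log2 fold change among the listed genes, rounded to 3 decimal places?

2.756

log2(20814/5130) = 2.021  (VEGF10)
log2(27080/6592) = 2.038  (IRF5)
log2(714.8/4830) = -2.756  (MMP2)
log2(2233/1017) = 1.135  (ATF10)
log2(21.07/83.80) = -1.992  (SMAD3)
log2(106249/47101) = 1.174  (FOX9)
The largest magnitude belongs to MMP2.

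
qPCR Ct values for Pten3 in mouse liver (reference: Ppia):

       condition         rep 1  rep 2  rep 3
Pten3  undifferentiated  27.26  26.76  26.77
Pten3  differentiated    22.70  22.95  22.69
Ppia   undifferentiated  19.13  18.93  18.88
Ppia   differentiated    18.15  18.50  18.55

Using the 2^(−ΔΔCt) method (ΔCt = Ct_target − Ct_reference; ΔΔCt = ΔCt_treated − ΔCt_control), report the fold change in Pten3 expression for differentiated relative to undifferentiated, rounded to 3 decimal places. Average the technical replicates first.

Mean Ct: Pten3 undifferentiated 26.930; Pten3 differentiated 22.780; Ppia undifferentiated 18.980; Ppia differentiated 18.400
ΔCt(undifferentiated) = 26.930 − 18.980 = 7.950
ΔCt(differentiated) = 22.780 − 18.400 = 4.380
ΔΔCt = 4.380 − 7.950 = -3.570
Fold change = 2^(−(-3.570)) = 2^3.570 = 11.8762

11.876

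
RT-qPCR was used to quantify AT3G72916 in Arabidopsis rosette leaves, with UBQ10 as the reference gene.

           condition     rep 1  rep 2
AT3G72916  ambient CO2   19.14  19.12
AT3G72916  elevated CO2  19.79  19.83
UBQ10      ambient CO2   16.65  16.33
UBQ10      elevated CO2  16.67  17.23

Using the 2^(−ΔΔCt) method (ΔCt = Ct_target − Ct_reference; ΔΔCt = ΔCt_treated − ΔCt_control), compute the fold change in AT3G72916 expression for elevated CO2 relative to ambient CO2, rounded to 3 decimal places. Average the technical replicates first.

0.859

Mean Ct: AT3G72916 ambient CO2 19.130; AT3G72916 elevated CO2 19.810; UBQ10 ambient CO2 16.490; UBQ10 elevated CO2 16.950
ΔCt(ambient CO2) = 19.130 − 16.490 = 2.640
ΔCt(elevated CO2) = 19.810 − 16.950 = 2.860
ΔΔCt = 2.860 − 2.640 = 0.220
Fold change = 2^(−0.220) = 0.8586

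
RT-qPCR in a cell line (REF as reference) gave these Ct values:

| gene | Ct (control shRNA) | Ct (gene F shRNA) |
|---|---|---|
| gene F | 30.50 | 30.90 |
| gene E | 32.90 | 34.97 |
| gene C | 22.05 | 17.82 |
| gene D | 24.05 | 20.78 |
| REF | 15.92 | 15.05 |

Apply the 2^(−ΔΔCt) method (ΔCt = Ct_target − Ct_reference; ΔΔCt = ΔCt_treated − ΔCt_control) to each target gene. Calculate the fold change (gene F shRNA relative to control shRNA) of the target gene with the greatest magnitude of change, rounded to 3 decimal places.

10.267

gene F: ΔΔCt = (30.90−15.05) − (30.50−15.92) = 15.85 − 14.58 = 1.27; fold change = 2^-1.27 = 0.415
gene E: ΔΔCt = (34.97−15.05) − (32.90−15.92) = 19.92 − 16.98 = 2.94; fold change = 2^-2.94 = 0.130
gene C: ΔΔCt = (17.82−15.05) − (22.05−15.92) = 2.77 − 6.13 = -3.36; fold change = 2^3.36 = 10.267
gene D: ΔΔCt = (20.78−15.05) − (24.05−15.92) = 5.73 − 8.13 = -2.40; fold change = 2^2.40 = 5.278
gene C has the largest |ΔΔCt| = 3.36.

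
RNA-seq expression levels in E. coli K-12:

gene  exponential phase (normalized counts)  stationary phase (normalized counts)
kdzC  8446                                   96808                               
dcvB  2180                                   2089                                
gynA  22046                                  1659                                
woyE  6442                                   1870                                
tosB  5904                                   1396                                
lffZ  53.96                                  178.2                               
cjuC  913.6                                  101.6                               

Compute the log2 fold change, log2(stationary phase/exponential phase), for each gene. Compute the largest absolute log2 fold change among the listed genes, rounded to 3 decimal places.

log2(96808/8446) = 3.519  (kdzC)
log2(2089/2180) = -0.062  (dcvB)
log2(1659/22046) = -3.732  (gynA)
log2(1870/6442) = -1.784  (woyE)
log2(1396/5904) = -2.080  (tosB)
log2(178.2/53.96) = 1.724  (lffZ)
log2(101.6/913.6) = -3.169  (cjuC)
The largest magnitude belongs to gynA.

3.732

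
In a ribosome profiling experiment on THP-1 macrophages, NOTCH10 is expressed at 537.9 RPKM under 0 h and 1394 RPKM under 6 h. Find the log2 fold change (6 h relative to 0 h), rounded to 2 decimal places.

Fold change = 1394 / 537.9 = 2.5916
log2(2.5916) = 1.374

1.37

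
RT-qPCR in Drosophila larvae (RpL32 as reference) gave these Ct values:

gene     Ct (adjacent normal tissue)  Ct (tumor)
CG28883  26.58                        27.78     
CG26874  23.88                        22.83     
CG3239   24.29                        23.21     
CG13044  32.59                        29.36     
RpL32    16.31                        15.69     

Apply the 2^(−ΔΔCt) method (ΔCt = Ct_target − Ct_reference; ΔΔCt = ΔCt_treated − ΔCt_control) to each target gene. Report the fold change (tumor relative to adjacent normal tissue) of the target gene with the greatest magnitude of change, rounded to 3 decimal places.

6.105

CG28883: ΔΔCt = (27.78−15.69) − (26.58−16.31) = 12.09 − 10.27 = 1.82; fold change = 2^-1.82 = 0.283
CG26874: ΔΔCt = (22.83−15.69) − (23.88−16.31) = 7.14 − 7.57 = -0.43; fold change = 2^0.43 = 1.347
CG3239: ΔΔCt = (23.21−15.69) − (24.29−16.31) = 7.52 − 7.98 = -0.46; fold change = 2^0.46 = 1.376
CG13044: ΔΔCt = (29.36−15.69) − (32.59−16.31) = 13.67 − 16.28 = -2.61; fold change = 2^2.61 = 6.105
CG13044 has the largest |ΔΔCt| = 2.61.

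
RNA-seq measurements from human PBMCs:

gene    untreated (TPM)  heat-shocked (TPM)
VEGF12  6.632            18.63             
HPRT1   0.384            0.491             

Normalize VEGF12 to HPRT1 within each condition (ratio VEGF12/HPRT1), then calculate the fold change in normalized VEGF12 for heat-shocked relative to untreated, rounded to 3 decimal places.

2.197

VEGF12/HPRT1 (untreated) = 6.632 / 0.384 = 17.271
VEGF12/HPRT1 (heat-shocked) = 18.63 / 0.491 = 37.943
Fold change = 37.943 / 17.271 = 2.1969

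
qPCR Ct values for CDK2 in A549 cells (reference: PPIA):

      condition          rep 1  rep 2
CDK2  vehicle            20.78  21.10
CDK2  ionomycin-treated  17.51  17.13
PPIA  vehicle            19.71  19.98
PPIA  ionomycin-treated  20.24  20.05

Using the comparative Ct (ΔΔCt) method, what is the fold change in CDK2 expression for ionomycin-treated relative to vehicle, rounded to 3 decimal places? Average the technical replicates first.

Mean Ct: CDK2 vehicle 20.940; CDK2 ionomycin-treated 17.320; PPIA vehicle 19.845; PPIA ionomycin-treated 20.145
ΔCt(vehicle) = 20.940 − 19.845 = 1.095
ΔCt(ionomycin-treated) = 17.320 − 20.145 = -2.825
ΔΔCt = -2.825 − 1.095 = -3.920
Fold change = 2^(−(-3.920)) = 2^3.920 = 15.1369

15.137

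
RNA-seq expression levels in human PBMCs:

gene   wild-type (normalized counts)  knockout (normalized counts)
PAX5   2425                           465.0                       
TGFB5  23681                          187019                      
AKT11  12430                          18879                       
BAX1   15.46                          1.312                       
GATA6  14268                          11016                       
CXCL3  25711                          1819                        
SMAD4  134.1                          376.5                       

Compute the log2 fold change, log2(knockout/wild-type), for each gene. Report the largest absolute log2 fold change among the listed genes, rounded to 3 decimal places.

3.821

log2(465.0/2425) = -2.383  (PAX5)
log2(187019/23681) = 2.981  (TGFB5)
log2(18879/12430) = 0.603  (AKT11)
log2(1.312/15.46) = -3.559  (BAX1)
log2(11016/14268) = -0.373  (GATA6)
log2(1819/25711) = -3.821  (CXCL3)
log2(376.5/134.1) = 1.489  (SMAD4)
The largest magnitude belongs to CXCL3.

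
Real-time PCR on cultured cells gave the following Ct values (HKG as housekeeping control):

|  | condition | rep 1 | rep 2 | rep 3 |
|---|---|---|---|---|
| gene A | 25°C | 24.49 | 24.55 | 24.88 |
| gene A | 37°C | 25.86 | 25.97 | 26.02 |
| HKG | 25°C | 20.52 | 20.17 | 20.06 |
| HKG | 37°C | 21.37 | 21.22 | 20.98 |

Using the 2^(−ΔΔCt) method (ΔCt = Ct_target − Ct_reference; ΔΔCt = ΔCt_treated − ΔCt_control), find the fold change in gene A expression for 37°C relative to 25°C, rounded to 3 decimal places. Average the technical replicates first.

0.774

Mean Ct: gene A 25°C 24.640; gene A 37°C 25.950; HKG 25°C 20.250; HKG 37°C 21.190
ΔCt(25°C) = 24.640 − 20.250 = 4.390
ΔCt(37°C) = 25.950 − 21.190 = 4.760
ΔΔCt = 4.760 − 4.390 = 0.370
Fold change = 2^(−0.370) = 0.7738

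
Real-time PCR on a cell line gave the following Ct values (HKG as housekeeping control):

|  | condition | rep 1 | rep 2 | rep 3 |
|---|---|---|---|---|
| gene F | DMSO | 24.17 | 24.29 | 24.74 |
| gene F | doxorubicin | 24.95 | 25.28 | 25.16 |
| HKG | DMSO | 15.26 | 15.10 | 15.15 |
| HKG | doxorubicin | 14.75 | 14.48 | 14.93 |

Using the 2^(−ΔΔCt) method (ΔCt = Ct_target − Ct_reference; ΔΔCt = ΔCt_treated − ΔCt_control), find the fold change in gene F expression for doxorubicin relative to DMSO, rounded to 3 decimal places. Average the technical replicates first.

0.441

Mean Ct: gene F DMSO 24.400; gene F doxorubicin 25.130; HKG DMSO 15.170; HKG doxorubicin 14.720
ΔCt(DMSO) = 24.400 − 15.170 = 9.230
ΔCt(doxorubicin) = 25.130 − 14.720 = 10.410
ΔΔCt = 10.410 − 9.230 = 1.180
Fold change = 2^(−1.180) = 0.4414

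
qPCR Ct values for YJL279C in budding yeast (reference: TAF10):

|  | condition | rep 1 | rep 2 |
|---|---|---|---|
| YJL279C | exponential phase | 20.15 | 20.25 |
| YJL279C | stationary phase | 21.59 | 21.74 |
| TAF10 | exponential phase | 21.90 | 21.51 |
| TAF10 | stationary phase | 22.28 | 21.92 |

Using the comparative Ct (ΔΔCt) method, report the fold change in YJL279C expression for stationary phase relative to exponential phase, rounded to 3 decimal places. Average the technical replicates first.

0.476

Mean Ct: YJL279C exponential phase 20.200; YJL279C stationary phase 21.665; TAF10 exponential phase 21.705; TAF10 stationary phase 22.100
ΔCt(exponential phase) = 20.200 − 21.705 = -1.505
ΔCt(stationary phase) = 21.665 − 22.100 = -0.435
ΔΔCt = -0.435 − (-1.505) = 1.070
Fold change = 2^(−1.070) = 0.4763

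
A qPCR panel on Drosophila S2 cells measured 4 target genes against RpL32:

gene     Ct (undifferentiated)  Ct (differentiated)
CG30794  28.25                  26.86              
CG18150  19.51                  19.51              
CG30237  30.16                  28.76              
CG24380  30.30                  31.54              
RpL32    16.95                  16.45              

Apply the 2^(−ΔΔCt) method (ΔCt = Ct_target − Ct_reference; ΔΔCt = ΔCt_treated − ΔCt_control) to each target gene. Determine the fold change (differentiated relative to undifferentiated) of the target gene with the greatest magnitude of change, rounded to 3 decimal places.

CG30794: ΔΔCt = (26.86−16.45) − (28.25−16.95) = 10.41 − 11.30 = -0.89; fold change = 2^0.89 = 1.853
CG18150: ΔΔCt = (19.51−16.45) − (19.51−16.95) = 3.06 − 2.56 = 0.50; fold change = 2^-0.50 = 0.707
CG30237: ΔΔCt = (28.76−16.45) − (30.16−16.95) = 12.31 − 13.21 = -0.90; fold change = 2^0.90 = 1.866
CG24380: ΔΔCt = (31.54−16.45) − (30.30−16.95) = 15.09 − 13.35 = 1.74; fold change = 2^-1.74 = 0.299
CG24380 has the largest |ΔΔCt| = 1.74.

0.299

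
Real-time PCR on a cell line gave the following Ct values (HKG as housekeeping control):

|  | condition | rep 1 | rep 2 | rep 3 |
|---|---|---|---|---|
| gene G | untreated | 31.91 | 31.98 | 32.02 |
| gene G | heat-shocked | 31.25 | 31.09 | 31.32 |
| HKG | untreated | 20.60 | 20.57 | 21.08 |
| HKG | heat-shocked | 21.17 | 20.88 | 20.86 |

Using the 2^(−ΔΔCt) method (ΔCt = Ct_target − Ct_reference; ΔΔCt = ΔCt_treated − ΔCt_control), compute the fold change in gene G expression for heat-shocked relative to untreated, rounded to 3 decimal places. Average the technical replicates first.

Mean Ct: gene G untreated 31.970; gene G heat-shocked 31.220; HKG untreated 20.750; HKG heat-shocked 20.970
ΔCt(untreated) = 31.970 − 20.750 = 11.220
ΔCt(heat-shocked) = 31.220 − 20.970 = 10.250
ΔΔCt = 10.250 − 11.220 = -0.970
Fold change = 2^(−(-0.970)) = 2^0.970 = 1.9588

1.959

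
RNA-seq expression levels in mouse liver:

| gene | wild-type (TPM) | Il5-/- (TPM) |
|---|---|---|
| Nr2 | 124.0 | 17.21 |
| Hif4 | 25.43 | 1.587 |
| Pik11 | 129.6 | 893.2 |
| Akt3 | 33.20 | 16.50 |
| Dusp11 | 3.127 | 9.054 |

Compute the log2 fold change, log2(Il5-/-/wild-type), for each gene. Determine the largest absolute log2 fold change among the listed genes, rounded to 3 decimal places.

log2(17.21/124.0) = -2.849  (Nr2)
log2(1.587/25.43) = -4.002  (Hif4)
log2(893.2/129.6) = 2.785  (Pik11)
log2(16.50/33.20) = -1.009  (Akt3)
log2(9.054/3.127) = 1.534  (Dusp11)
The largest magnitude belongs to Hif4.

4.002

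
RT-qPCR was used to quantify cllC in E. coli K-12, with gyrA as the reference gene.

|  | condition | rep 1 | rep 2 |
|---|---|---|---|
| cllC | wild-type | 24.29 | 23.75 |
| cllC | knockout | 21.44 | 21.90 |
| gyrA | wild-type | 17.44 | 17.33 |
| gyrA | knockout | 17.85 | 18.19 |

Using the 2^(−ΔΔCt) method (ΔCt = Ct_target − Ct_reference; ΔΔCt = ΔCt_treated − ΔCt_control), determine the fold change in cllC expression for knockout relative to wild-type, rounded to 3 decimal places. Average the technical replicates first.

7.917

Mean Ct: cllC wild-type 24.020; cllC knockout 21.670; gyrA wild-type 17.385; gyrA knockout 18.020
ΔCt(wild-type) = 24.020 − 17.385 = 6.635
ΔCt(knockout) = 21.670 − 18.020 = 3.650
ΔΔCt = 3.650 − 6.635 = -2.985
Fold change = 2^(−(-2.985)) = 2^2.985 = 7.9173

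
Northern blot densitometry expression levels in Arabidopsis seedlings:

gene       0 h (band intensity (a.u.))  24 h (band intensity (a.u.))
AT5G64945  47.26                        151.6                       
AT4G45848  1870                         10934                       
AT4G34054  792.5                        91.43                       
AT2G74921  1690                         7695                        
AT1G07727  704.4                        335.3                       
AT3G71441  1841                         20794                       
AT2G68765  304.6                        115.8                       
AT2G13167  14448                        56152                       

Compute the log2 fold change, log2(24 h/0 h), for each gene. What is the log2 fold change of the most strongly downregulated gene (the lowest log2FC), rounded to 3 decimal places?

-3.116

log2(151.6/47.26) = 1.682  (AT5G64945)
log2(10934/1870) = 2.548  (AT4G45848)
log2(91.43/792.5) = -3.116  (AT4G34054)
log2(7695/1690) = 2.187  (AT2G74921)
log2(335.3/704.4) = -1.071  (AT1G07727)
log2(20794/1841) = 3.498  (AT3G71441)
log2(115.8/304.6) = -1.395  (AT2G68765)
log2(56152/14448) = 1.958  (AT2G13167)
AT4G34054 is most strongly downregulated.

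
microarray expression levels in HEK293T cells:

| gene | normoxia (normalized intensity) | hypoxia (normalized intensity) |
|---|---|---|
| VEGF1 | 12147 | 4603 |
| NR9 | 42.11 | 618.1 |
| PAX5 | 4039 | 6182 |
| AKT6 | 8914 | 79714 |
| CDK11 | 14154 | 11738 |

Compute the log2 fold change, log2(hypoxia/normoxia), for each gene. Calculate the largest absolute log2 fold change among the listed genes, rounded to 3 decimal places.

3.876

log2(4603/12147) = -1.400  (VEGF1)
log2(618.1/42.11) = 3.876  (NR9)
log2(6182/4039) = 0.614  (PAX5)
log2(79714/8914) = 3.161  (AKT6)
log2(11738/14154) = -0.270  (CDK11)
The largest magnitude belongs to NR9.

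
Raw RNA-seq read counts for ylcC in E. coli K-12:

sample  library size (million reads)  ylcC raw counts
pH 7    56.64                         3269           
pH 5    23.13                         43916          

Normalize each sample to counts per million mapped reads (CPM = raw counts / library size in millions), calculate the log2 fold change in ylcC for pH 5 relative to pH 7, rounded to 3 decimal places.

5.040

CPM(pH 7) = 3269 / 56.64 = 57.7154
CPM(pH 5) = 43916 / 23.13 = 1898.6597
Fold change = 1898.6597 / 57.7154 = 32.89694
log2(32.89694) = 5.0399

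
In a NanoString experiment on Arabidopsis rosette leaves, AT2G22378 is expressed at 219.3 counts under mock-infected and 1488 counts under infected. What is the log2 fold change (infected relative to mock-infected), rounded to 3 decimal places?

Fold change = 1488 / 219.3 = 6.7852
log2(6.7852) = 2.7624

2.762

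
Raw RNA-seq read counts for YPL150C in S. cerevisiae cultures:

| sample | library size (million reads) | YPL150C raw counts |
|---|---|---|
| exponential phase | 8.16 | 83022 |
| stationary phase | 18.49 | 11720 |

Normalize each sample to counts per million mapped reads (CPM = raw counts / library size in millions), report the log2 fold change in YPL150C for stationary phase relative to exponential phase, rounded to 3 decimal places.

CPM(exponential phase) = 83022 / 8.16 = 10174.2647
CPM(stationary phase) = 11720 / 18.49 = 633.8561
Fold change = 633.8561 / 10174.2647 = 0.06230
log2(0.06230) = -4.0046

-4.005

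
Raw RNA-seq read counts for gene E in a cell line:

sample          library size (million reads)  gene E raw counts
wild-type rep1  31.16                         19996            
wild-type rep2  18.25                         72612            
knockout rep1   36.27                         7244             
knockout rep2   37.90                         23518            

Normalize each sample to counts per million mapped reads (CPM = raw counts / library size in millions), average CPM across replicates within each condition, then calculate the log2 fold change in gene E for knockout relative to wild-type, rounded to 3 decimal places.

CPM(wild-type rep1) = 19996 / 31.16 = 641.7202
CPM(wild-type rep2) = 72612 / 18.25 = 3978.7397
CPM(knockout rep1) = 7244 / 36.27 = 199.7243
CPM(knockout rep2) = 23518 / 37.90 = 620.5277
mean CPM(wild-type) = 2310.2299; mean CPM(knockout) = 410.1260
Fold change = 410.1260 / 2310.2299 = 0.17753
log2(0.17753) = -2.4939

-2.494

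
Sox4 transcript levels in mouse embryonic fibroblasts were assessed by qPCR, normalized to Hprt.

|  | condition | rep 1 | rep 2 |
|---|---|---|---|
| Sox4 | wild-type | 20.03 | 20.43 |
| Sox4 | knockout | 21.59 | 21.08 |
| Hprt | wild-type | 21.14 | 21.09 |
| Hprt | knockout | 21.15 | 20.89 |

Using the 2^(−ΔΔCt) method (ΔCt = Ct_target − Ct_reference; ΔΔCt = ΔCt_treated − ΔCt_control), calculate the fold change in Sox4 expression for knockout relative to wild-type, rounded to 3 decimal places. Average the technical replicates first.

Mean Ct: Sox4 wild-type 20.230; Sox4 knockout 21.335; Hprt wild-type 21.115; Hprt knockout 21.020
ΔCt(wild-type) = 20.230 − 21.115 = -0.885
ΔCt(knockout) = 21.335 − 21.020 = 0.315
ΔΔCt = 0.315 − (-0.885) = 1.200
Fold change = 2^(−1.200) = 0.4353

0.435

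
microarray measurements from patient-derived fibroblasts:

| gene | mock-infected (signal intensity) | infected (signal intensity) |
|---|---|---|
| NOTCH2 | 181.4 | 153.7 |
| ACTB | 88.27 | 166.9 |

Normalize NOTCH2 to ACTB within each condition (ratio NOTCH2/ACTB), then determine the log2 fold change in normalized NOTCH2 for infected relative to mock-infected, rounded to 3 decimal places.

NOTCH2/ACTB (mock-infected) = 181.4 / 88.27 = 2.0551
NOTCH2/ACTB (infected) = 153.7 / 166.9 = 0.92091
Fold change = 0.92091 / 2.0551 = 0.4481
log2(0.4481) = -1.1580

-1.158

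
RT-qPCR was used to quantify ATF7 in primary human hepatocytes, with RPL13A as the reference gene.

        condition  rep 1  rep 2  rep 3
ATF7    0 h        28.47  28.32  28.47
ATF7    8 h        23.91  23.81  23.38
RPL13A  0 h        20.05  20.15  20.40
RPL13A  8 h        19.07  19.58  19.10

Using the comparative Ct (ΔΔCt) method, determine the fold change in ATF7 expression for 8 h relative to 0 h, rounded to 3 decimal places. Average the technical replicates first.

13.642

Mean Ct: ATF7 0 h 28.420; ATF7 8 h 23.700; RPL13A 0 h 20.200; RPL13A 8 h 19.250
ΔCt(0 h) = 28.420 − 20.200 = 8.220
ΔCt(8 h) = 23.700 − 19.250 = 4.450
ΔΔCt = 4.450 − 8.220 = -3.770
Fold change = 2^(−(-3.770)) = 2^3.770 = 13.6422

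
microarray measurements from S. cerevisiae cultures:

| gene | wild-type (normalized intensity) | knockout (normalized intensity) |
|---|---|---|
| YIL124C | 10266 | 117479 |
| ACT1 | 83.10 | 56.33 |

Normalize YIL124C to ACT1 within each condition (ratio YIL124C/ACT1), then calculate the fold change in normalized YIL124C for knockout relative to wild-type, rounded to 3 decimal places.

YIL124C/ACT1 (wild-type) = 10266 / 83.10 = 123.54
YIL124C/ACT1 (knockout) = 117479 / 56.33 = 2085.5
Fold change = 2085.5 / 123.54 = 16.8819

16.882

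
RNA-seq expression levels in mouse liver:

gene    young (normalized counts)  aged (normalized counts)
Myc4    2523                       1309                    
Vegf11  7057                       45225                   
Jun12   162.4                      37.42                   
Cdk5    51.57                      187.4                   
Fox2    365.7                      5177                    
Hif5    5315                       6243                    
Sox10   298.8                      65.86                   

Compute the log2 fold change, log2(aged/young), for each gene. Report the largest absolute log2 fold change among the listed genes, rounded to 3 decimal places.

log2(1309/2523) = -0.947  (Myc4)
log2(45225/7057) = 2.680  (Vegf11)
log2(37.42/162.4) = -2.118  (Jun12)
log2(187.4/51.57) = 1.862  (Cdk5)
log2(5177/365.7) = 3.823  (Fox2)
log2(6243/5315) = 0.232  (Hif5)
log2(65.86/298.8) = -2.182  (Sox10)
The largest magnitude belongs to Fox2.

3.823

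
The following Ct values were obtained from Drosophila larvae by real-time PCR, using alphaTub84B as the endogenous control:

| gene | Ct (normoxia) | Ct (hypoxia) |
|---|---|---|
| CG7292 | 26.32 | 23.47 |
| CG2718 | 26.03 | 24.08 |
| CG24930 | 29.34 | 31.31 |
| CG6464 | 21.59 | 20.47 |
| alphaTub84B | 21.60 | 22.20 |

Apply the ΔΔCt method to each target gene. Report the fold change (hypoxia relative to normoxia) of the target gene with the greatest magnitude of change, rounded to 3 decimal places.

10.928

CG7292: ΔΔCt = (23.47−22.20) − (26.32−21.60) = 1.27 − 4.72 = -3.45; fold change = 2^3.45 = 10.928
CG2718: ΔΔCt = (24.08−22.20) − (26.03−21.60) = 1.88 − 4.43 = -2.55; fold change = 2^2.55 = 5.856
CG24930: ΔΔCt = (31.31−22.20) − (29.34−21.60) = 9.11 − 7.74 = 1.37; fold change = 2^-1.37 = 0.387
CG6464: ΔΔCt = (20.47−22.20) − (21.59−21.60) = -1.73 − (-0.01) = -1.72; fold change = 2^1.72 = 3.294
CG7292 has the largest |ΔΔCt| = 3.45.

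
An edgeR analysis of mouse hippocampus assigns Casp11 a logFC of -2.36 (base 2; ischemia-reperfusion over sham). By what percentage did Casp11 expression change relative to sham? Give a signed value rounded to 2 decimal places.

-80.52%

Fold change = 2^(-2.36) = 0.1948
Percent change = (FC − 1) × 100% = (0.1948 − 1) × 100 = -80.52%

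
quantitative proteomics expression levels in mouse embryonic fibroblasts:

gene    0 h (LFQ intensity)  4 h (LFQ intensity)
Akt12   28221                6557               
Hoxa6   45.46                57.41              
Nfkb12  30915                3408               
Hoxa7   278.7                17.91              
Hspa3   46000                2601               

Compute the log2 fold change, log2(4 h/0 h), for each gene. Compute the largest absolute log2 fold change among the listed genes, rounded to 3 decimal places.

4.144

log2(6557/28221) = -2.106  (Akt12)
log2(57.41/45.46) = 0.337  (Hoxa6)
log2(3408/30915) = -3.181  (Nfkb12)
log2(17.91/278.7) = -3.960  (Hoxa7)
log2(2601/46000) = -4.144  (Hspa3)
The largest magnitude belongs to Hspa3.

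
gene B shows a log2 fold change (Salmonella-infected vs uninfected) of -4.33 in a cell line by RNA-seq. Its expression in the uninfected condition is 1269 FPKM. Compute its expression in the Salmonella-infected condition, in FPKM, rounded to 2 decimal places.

63.10

Fold change = 2^(-4.33) = 0.0497
Salmonella-infected expression = 1269 × 0.0497 = 63.10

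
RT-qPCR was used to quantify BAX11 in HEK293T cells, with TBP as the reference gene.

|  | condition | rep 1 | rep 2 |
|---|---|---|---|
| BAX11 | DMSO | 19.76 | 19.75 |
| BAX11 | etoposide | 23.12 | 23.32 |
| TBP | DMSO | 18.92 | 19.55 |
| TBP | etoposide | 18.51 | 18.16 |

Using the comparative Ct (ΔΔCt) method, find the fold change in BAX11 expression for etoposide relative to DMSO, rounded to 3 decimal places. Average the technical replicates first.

0.049

Mean Ct: BAX11 DMSO 19.755; BAX11 etoposide 23.220; TBP DMSO 19.235; TBP etoposide 18.335
ΔCt(DMSO) = 19.755 − 19.235 = 0.520
ΔCt(etoposide) = 23.220 − 18.335 = 4.885
ΔΔCt = 4.885 − 0.520 = 4.365
Fold change = 2^(−4.365) = 0.0485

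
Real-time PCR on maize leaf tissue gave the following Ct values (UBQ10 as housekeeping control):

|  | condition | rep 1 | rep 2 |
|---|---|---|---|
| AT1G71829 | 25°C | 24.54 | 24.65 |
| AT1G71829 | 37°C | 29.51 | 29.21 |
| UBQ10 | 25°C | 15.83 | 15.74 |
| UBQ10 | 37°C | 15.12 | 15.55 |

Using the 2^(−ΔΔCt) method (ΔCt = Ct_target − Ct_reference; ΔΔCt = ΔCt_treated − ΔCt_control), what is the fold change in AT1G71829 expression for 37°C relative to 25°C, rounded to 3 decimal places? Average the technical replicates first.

Mean Ct: AT1G71829 25°C 24.595; AT1G71829 37°C 29.360; UBQ10 25°C 15.785; UBQ10 37°C 15.335
ΔCt(25°C) = 24.595 − 15.785 = 8.810
ΔCt(37°C) = 29.360 − 15.335 = 14.025
ΔΔCt = 14.025 − 8.810 = 5.215
Fold change = 2^(−5.215) = 0.0269

0.027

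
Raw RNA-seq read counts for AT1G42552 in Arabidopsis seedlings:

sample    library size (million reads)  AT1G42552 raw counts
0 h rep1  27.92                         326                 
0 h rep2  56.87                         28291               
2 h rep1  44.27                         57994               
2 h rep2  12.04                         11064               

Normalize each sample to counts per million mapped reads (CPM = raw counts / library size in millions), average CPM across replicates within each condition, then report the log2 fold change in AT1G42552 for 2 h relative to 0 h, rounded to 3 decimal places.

2.130

CPM(0 h rep1) = 326 / 27.92 = 11.6762
CPM(0 h rep2) = 28291 / 56.87 = 497.4679
CPM(2 h rep1) = 57994 / 44.27 = 1310.0068
CPM(2 h rep2) = 11064 / 12.04 = 918.9369
mean CPM(0 h) = 254.5721; mean CPM(2 h) = 1114.4718
Fold change = 1114.4718 / 254.5721 = 4.37782
log2(4.37782) = 2.1302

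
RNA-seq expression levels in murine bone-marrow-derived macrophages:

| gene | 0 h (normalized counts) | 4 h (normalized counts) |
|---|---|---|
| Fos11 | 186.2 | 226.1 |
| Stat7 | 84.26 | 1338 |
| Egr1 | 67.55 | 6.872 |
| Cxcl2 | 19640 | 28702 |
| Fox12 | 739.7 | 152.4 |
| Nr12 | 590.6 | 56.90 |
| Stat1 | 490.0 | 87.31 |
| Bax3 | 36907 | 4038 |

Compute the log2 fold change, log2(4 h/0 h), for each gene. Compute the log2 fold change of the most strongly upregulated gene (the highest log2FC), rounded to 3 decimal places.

3.989

log2(226.1/186.2) = 0.280  (Fos11)
log2(1338/84.26) = 3.989  (Stat7)
log2(6.872/67.55) = -3.297  (Egr1)
log2(28702/19640) = 0.547  (Cxcl2)
log2(152.4/739.7) = -2.279  (Fox12)
log2(56.90/590.6) = -3.376  (Nr12)
log2(87.31/490.0) = -2.489  (Stat1)
log2(4038/36907) = -3.192  (Bax3)
Stat7 is most strongly upregulated.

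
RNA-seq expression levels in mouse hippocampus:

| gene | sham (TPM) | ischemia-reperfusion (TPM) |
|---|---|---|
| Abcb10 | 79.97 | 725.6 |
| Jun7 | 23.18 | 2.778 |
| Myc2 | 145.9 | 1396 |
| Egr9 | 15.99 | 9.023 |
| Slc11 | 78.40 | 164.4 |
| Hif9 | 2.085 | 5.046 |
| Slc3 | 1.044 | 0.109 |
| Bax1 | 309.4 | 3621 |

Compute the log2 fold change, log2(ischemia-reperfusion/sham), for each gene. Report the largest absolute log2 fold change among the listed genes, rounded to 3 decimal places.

3.549

log2(725.6/79.97) = 3.182  (Abcb10)
log2(2.778/23.18) = -3.061  (Jun7)
log2(1396/145.9) = 3.258  (Myc2)
log2(9.023/15.99) = -0.825  (Egr9)
log2(164.4/78.40) = 1.068  (Slc11)
log2(5.046/2.085) = 1.275  (Hif9)
log2(0.109/1.044) = -3.260  (Slc3)
log2(3621/309.4) = 3.549  (Bax1)
The largest magnitude belongs to Bax1.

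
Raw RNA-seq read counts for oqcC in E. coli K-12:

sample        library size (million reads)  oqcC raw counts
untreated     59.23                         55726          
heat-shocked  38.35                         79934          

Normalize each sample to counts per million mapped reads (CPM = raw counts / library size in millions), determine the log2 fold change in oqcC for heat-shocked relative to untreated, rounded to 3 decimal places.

CPM(untreated) = 55726 / 59.23 = 940.8408
CPM(heat-shocked) = 79934 / 38.35 = 2084.3286
Fold change = 2084.3286 / 940.8408 = 2.21539
log2(2.21539) = 1.1476

1.148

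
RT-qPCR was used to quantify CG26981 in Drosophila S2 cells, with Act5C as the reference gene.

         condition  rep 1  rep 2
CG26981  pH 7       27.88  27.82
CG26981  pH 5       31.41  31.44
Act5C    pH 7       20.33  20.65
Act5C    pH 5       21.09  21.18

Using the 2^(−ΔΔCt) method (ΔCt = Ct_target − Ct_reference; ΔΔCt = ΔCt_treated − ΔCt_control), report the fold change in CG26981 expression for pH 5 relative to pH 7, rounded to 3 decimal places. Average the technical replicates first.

Mean Ct: CG26981 pH 7 27.850; CG26981 pH 5 31.425; Act5C pH 7 20.490; Act5C pH 5 21.135
ΔCt(pH 7) = 27.850 − 20.490 = 7.360
ΔCt(pH 5) = 31.425 − 21.135 = 10.290
ΔΔCt = 10.290 − 7.360 = 2.930
Fold change = 2^(−2.930) = 0.1312

0.131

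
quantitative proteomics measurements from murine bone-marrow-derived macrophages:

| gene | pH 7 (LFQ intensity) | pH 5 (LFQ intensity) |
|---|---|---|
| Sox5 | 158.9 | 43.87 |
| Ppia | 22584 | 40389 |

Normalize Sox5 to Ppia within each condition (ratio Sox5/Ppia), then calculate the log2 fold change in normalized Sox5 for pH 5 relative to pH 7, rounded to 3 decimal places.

Sox5/Ppia (pH 7) = 158.9 / 22584 = 0.007036
Sox5/Ppia (pH 5) = 43.87 / 40389 = 0.0010862
Fold change = 0.0010862 / 0.007036 = 0.1544
log2(0.1544) = -2.6955

-2.695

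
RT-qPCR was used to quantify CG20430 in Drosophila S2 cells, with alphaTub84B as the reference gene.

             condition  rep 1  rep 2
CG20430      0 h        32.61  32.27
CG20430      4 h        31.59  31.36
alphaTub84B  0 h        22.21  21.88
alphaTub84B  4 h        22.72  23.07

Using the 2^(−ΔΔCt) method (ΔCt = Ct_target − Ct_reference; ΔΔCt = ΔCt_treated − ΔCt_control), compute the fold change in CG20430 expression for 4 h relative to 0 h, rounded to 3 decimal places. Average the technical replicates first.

Mean Ct: CG20430 0 h 32.440; CG20430 4 h 31.475; alphaTub84B 0 h 22.045; alphaTub84B 4 h 22.895
ΔCt(0 h) = 32.440 − 22.045 = 10.395
ΔCt(4 h) = 31.475 − 22.895 = 8.580
ΔΔCt = 8.580 − 10.395 = -1.815
Fold change = 2^(−(-1.815)) = 2^1.815 = 3.5186

3.519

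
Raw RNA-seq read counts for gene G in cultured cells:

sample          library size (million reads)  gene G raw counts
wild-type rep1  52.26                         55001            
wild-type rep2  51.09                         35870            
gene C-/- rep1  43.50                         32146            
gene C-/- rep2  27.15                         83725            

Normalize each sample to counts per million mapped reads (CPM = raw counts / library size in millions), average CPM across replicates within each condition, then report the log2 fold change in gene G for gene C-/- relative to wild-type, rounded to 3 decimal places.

1.124

CPM(wild-type rep1) = 55001 / 52.26 = 1052.4493
CPM(wild-type rep2) = 35870 / 51.09 = 702.0943
CPM(gene C-/- rep1) = 32146 / 43.50 = 738.9885
CPM(gene C-/- rep2) = 83725 / 27.15 = 3083.7937
mean CPM(wild-type) = 877.2718; mean CPM(gene C-/-) = 1911.3911
Fold change = 1911.3911 / 877.2718 = 2.17879
log2(2.17879) = 1.1235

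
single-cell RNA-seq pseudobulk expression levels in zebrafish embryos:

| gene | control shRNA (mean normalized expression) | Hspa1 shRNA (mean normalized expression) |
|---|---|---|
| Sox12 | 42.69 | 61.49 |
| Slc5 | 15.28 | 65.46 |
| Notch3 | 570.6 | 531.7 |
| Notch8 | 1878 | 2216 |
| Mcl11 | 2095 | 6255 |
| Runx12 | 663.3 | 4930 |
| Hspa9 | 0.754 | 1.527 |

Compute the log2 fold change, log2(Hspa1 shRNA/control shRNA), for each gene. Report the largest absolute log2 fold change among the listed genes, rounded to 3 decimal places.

2.894

log2(61.49/42.69) = 0.526  (Sox12)
log2(65.46/15.28) = 2.099  (Slc5)
log2(531.7/570.6) = -0.102  (Notch3)
log2(2216/1878) = 0.239  (Notch8)
log2(6255/2095) = 1.578  (Mcl11)
log2(4930/663.3) = 2.894  (Runx12)
log2(1.527/0.754) = 1.018  (Hspa9)
The largest magnitude belongs to Runx12.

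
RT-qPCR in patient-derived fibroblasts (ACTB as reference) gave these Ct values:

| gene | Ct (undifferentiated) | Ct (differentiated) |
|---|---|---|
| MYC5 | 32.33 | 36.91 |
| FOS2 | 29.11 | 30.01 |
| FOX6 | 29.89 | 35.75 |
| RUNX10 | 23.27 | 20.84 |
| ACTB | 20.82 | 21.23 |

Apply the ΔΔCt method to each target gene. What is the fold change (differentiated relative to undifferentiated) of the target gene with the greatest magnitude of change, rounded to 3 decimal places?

0.023

MYC5: ΔΔCt = (36.91−21.23) − (32.33−20.82) = 15.68 − 11.51 = 4.17; fold change = 2^-4.17 = 0.056
FOS2: ΔΔCt = (30.01−21.23) − (29.11−20.82) = 8.78 − 8.29 = 0.49; fold change = 2^-0.49 = 0.712
FOX6: ΔΔCt = (35.75−21.23) − (29.89−20.82) = 14.52 − 9.07 = 5.45; fold change = 2^-5.45 = 0.023
RUNX10: ΔΔCt = (20.84−21.23) − (23.27−20.82) = -0.39 − 2.45 = -2.84; fold change = 2^2.84 = 7.160
FOX6 has the largest |ΔΔCt| = 5.45.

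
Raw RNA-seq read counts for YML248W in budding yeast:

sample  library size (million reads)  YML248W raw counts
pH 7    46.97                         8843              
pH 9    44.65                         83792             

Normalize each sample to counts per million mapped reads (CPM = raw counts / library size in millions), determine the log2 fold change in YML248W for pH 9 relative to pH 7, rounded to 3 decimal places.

CPM(pH 7) = 8843 / 46.97 = 188.2691
CPM(pH 9) = 83792 / 44.65 = 1876.6405
Fold change = 1876.6405 / 188.2691 = 9.96786
log2(9.96786) = 3.3173

3.317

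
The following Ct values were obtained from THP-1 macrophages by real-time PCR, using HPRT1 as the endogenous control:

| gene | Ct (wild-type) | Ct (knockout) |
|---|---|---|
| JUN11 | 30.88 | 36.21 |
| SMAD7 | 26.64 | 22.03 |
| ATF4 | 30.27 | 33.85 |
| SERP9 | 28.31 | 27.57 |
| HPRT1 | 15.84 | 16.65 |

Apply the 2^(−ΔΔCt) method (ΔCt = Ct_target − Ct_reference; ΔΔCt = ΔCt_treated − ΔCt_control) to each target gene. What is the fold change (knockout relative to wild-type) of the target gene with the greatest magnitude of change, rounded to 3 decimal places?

42.814

JUN11: ΔΔCt = (36.21−16.65) − (30.88−15.84) = 19.56 − 15.04 = 4.52; fold change = 2^-4.52 = 0.044
SMAD7: ΔΔCt = (22.03−16.65) − (26.64−15.84) = 5.38 − 10.80 = -5.42; fold change = 2^5.42 = 42.814
ATF4: ΔΔCt = (33.85−16.65) − (30.27−15.84) = 17.20 − 14.43 = 2.77; fold change = 2^-2.77 = 0.147
SERP9: ΔΔCt = (27.57−16.65) − (28.31−15.84) = 10.92 − 12.47 = -1.55; fold change = 2^1.55 = 2.928
SMAD7 has the largest |ΔΔCt| = 5.42.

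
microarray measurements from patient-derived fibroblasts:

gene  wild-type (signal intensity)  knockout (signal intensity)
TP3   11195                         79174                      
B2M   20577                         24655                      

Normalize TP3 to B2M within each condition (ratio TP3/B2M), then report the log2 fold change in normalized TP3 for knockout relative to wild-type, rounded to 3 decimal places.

2.561

TP3/B2M (wild-type) = 11195 / 20577 = 0.54405
TP3/B2M (knockout) = 79174 / 24655 = 3.2113
Fold change = 3.2113 / 0.54405 = 5.9025
log2(5.9025) = 2.5613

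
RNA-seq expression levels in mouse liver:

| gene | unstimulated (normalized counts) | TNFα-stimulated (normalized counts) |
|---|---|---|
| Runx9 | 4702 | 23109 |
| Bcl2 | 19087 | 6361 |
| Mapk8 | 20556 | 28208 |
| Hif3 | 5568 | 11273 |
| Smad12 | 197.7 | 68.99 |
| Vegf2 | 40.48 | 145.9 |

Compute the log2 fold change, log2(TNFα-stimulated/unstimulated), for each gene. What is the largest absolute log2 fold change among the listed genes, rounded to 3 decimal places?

2.297

log2(23109/4702) = 2.297  (Runx9)
log2(6361/19087) = -1.585  (Bcl2)
log2(28208/20556) = 0.457  (Mapk8)
log2(11273/5568) = 1.018  (Hif3)
log2(68.99/197.7) = -1.519  (Smad12)
log2(145.9/40.48) = 1.850  (Vegf2)
The largest magnitude belongs to Runx9.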